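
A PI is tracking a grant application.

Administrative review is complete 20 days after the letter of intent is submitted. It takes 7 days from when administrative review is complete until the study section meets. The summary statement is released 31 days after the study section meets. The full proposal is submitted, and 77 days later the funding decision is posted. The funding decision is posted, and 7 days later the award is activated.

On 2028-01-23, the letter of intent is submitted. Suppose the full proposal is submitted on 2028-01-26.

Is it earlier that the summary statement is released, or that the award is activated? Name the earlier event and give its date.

The letter of intent is submitted: Jan 23, 2028.
Administrative review is complete: Jan 23, 2028 + 20 days = Feb 12, 2028.
The study section meets: Feb 12, 2028 + 7 days = Feb 19, 2028.
The summary statement is released: Feb 19, 2028 + 31 days = Mar 21, 2028.
The full proposal is submitted: Jan 26, 2028.
The funding decision is posted: Jan 26, 2028 + 77 days = Apr 12, 2028.
The award is activated: Apr 12, 2028 + 7 days = Apr 19, 2028.
Comparing: the summary statement is released on Mar 21, 2028 vs the award is activated on Apr 19, 2028. Earlier: the summary statement is released.

The summary statement is released — 2028-03-21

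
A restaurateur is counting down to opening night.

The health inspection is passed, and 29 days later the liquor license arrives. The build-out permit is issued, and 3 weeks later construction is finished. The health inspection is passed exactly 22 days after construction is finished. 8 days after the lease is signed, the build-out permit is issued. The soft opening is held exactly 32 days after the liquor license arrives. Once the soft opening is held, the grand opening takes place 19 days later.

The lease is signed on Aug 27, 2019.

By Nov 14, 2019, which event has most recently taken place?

The health inspection is passed

The lease is signed: Aug 27, 2019.
The build-out permit is issued: Aug 27, 2019 + 8 days = Sep 4, 2019.
Construction is finished: Sep 4, 2019 + 3 weeks = Sep 25, 2019.
The health inspection is passed: Sep 25, 2019 + 22 days = Oct 17, 2019.
The liquor license arrives: Oct 17, 2019 + 29 days = Nov 15, 2019.
The soft opening is held: Nov 15, 2019 + 32 days = Dec 17, 2019.
The grand opening takes place: Dec 17, 2019 + 19 days = Jan 5, 2020.
Nov 14, 2019 falls between when the health inspection is passed (Oct 17, 2019) and when the liquor license arrives (Nov 15, 2019).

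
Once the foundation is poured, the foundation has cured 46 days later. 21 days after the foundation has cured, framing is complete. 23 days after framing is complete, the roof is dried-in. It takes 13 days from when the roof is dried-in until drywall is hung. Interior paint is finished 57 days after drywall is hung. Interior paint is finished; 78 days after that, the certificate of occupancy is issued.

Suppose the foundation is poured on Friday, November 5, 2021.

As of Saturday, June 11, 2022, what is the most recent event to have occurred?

Interior paint is finished

The foundation is poured: Nov 5, 2021.
The foundation has cured: Nov 5, 2021 + 46 days = Dec 21, 2021.
Framing is complete: Dec 21, 2021 + 21 days = Jan 11, 2022.
The roof is dried-in: Jan 11, 2022 + 23 days = Feb 3, 2022.
Drywall is hung: Feb 3, 2022 + 13 days = Feb 16, 2022.
Interior paint is finished: Feb 16, 2022 + 57 days = Apr 14, 2022.
The certificate of occupancy is issued: Apr 14, 2022 + 78 days = Jul 1, 2022.
Jun 11, 2022 falls between when interior paint is finished (Apr 14, 2022) and when the certificate of occupancy is issued (Jul 1, 2022).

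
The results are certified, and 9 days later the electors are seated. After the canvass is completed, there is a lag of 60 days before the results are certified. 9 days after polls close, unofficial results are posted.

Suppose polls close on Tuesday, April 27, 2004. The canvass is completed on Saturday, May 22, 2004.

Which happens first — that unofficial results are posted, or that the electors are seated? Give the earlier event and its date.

Polls close: Apr 27, 2004.
Unofficial results are posted: Apr 27, 2004 + 9 days = May 6, 2004.
The canvass is completed: May 22, 2004.
The results are certified: May 22, 2004 + 60 days = Jul 21, 2004.
The electors are seated: Jul 21, 2004 + 9 days = Jul 30, 2004.
Comparing: unofficial results are posted on May 6, 2004 vs the electors are seated on Jul 30, 2004. Earlier: unofficial results are posted.

Unofficial results are posted — Thursday, May 6, 2004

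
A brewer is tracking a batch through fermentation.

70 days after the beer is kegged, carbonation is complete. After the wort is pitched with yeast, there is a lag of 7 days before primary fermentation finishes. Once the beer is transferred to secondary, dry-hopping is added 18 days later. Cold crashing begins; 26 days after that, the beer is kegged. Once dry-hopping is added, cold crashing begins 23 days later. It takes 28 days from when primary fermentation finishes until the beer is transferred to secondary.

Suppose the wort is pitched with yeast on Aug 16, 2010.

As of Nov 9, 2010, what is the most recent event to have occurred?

Cold crashing begins

The wort is pitched with yeast: Aug 16, 2010.
Primary fermentation finishes: Aug 16, 2010 + 7 days = Aug 23, 2010.
The beer is transferred to secondary: Aug 23, 2010 + 28 days = Sep 20, 2010.
Dry-hopping is added: Sep 20, 2010 + 18 days = Oct 8, 2010.
Cold crashing begins: Oct 8, 2010 + 23 days = Oct 31, 2010.
The beer is kegged: Oct 31, 2010 + 26 days = Nov 26, 2010.
Carbonation is complete: Nov 26, 2010 + 70 days = Feb 4, 2011.
Nov 9, 2010 falls between when cold crashing begins (Oct 31, 2010) and when the beer is kegged (Nov 26, 2010).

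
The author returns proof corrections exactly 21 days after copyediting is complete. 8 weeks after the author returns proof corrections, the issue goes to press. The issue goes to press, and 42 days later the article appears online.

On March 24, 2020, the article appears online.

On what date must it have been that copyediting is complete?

The article appears online: Mar 24, 2020.
The issue goes to press: Mar 24, 2020 − 42 days = Feb 11, 2020.
The author returns proof corrections: Feb 11, 2020 − 8 weeks = Dec 17, 2019.
Copyediting is complete: Dec 17, 2019 − 21 days = Nov 26, 2019.

November 26, 2019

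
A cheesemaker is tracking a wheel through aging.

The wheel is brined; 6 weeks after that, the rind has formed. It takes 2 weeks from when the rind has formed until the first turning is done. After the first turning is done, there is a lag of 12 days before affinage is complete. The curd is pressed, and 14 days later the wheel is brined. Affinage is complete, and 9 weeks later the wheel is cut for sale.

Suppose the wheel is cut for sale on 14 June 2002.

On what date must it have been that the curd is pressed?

The wheel is cut for sale: Jun 14, 2002.
Affinage is complete: Jun 14, 2002 − 9 weeks = Apr 12, 2002.
The first turning is done: Apr 12, 2002 − 12 days = Mar 31, 2002.
The rind has formed: Mar 31, 2002 − 2 weeks = Mar 17, 2002.
The wheel is brined: Mar 17, 2002 − 6 weeks = Feb 3, 2002.
The curd is pressed: Feb 3, 2002 − 14 days = Jan 20, 2002.

20 January 2002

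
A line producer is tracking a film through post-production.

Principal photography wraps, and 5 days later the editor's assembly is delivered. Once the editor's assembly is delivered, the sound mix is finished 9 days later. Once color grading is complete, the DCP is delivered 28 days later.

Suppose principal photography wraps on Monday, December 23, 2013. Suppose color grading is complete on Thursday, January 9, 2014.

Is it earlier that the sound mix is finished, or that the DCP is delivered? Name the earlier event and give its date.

Principal photography wraps: Dec 23, 2013.
The editor's assembly is delivered: Dec 23, 2013 + 5 days = Dec 28, 2013.
The sound mix is finished: Dec 28, 2013 + 9 days = Jan 6, 2014.
Color grading is complete: Jan 9, 2014.
The DCP is delivered: Jan 9, 2014 + 28 days = Feb 6, 2014.
Comparing: the sound mix is finished on Jan 6, 2014 vs the DCP is delivered on Feb 6, 2014. Earlier: the sound mix is finished.

The sound mix is finished — Monday, January 6, 2014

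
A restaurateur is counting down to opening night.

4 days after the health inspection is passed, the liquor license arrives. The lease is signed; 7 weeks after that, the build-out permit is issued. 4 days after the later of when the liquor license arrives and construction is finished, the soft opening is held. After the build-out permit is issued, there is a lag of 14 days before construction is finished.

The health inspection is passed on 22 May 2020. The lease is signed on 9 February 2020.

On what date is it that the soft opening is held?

30 May 2020

The health inspection is passed: May 22, 2020.
The liquor license arrives: May 22, 2020 + 4 days = May 26, 2020.
The lease is signed: Feb 9, 2020.
The build-out permit is issued: Feb 9, 2020 + 7 weeks = Mar 29, 2020.
Construction is finished: Mar 29, 2020 + 14 days = Apr 12, 2020.
Both prerequisites met — the liquor license arrives (May 26, 2020), construction is finished (Apr 12, 2020); the later is May 26, 2020.
The soft opening is held: May 26, 2020 + 4 days = May 30, 2020.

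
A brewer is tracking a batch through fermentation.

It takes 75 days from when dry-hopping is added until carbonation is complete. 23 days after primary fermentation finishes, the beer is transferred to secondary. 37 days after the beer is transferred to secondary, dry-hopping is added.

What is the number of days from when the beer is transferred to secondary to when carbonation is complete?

112 days

Causal path: the beer is transferred to secondary → dry-hopping is added → carbonation is complete.
Total delay along the path: 37 + 75 = 112 days.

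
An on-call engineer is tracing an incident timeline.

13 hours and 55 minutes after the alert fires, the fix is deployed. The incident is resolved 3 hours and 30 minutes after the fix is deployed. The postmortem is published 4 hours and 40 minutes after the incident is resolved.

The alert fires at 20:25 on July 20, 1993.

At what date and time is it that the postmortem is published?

18:30 on July 21, 1993

The alert fires: 20:25 Jul 20, 1993.
The fix is deployed: 20:25 Jul 20, 1993 + 13h55m = 10:20 Jul 21, 1993.
The incident is resolved: 10:20 Jul 21, 1993 + 3h30m = 13:50 Jul 21, 1993.
The postmortem is published: 13:50 Jul 21, 1993 + 4h40m = 18:30 Jul 21, 1993.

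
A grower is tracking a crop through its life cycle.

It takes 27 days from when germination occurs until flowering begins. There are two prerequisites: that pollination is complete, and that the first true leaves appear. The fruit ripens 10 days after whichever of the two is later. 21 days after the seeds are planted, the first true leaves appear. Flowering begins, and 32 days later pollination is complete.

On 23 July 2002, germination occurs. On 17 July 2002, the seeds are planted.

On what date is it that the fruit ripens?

Germination occurs: Jul 23, 2002.
Flowering begins: Jul 23, 2002 + 27 days = Aug 19, 2002.
Pollination is complete: Aug 19, 2002 + 32 days = Sep 20, 2002.
The seeds are planted: Jul 17, 2002.
The first true leaves appear: Jul 17, 2002 + 21 days = Aug 7, 2002.
Both prerequisites met — pollination is complete (Sep 20, 2002), the first true leaves appear (Aug 7, 2002); the later is Sep 20, 2002.
The fruit ripens: Sep 20, 2002 + 10 days = Sep 30, 2002.

30 September 2002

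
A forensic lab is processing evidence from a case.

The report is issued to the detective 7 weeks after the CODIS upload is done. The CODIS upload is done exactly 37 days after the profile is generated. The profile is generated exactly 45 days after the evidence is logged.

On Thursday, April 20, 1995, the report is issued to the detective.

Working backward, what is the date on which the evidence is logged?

The report is issued to the detective: Apr 20, 1995.
The CODIS upload is done: Apr 20, 1995 − 7 weeks = Mar 2, 1995.
The profile is generated: Mar 2, 1995 − 37 days = Jan 24, 1995.
The evidence is logged: Jan 24, 1995 − 45 days = Dec 10, 1994.

Saturday, December 10, 1994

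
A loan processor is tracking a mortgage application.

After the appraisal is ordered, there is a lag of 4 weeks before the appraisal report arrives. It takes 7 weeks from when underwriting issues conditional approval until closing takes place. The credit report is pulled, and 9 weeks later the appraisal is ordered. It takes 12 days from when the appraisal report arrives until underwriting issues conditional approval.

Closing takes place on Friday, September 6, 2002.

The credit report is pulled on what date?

Sunday, April 7, 2002

Closing takes place: Sep 6, 2002.
Underwriting issues conditional approval: Sep 6, 2002 − 7 weeks = Jul 19, 2002.
The appraisal report arrives: Jul 19, 2002 − 12 days = Jul 7, 2002.
The appraisal is ordered: Jul 7, 2002 − 4 weeks = Jun 9, 2002.
The credit report is pulled: Jun 9, 2002 − 9 weeks = Apr 7, 2002.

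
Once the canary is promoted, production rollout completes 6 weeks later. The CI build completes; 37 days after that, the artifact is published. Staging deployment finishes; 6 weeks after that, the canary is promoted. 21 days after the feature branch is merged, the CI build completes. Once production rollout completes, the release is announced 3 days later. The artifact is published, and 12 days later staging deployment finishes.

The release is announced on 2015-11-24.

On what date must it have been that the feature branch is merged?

2015-06-20

The release is announced: Nov 24, 2015.
Production rollout completes: Nov 24, 2015 − 3 days = Nov 21, 2015.
The canary is promoted: Nov 21, 2015 − 6 weeks = Oct 10, 2015.
Staging deployment finishes: Oct 10, 2015 − 6 weeks = Aug 29, 2015.
The artifact is published: Aug 29, 2015 − 12 days = Aug 17, 2015.
The CI build completes: Aug 17, 2015 − 37 days = Jul 11, 2015.
The feature branch is merged: Jul 11, 2015 − 21 days = Jun 20, 2015.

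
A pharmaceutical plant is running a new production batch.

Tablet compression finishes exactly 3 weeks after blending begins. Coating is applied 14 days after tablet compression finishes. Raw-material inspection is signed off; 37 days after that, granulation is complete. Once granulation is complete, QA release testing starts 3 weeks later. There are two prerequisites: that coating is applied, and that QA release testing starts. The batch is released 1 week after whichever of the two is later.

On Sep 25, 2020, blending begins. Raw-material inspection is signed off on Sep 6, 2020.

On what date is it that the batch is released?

Nov 10, 2020

Blending begins: Sep 25, 2020.
Tablet compression finishes: Sep 25, 2020 + 3 weeks = Oct 16, 2020.
Coating is applied: Oct 16, 2020 + 14 days = Oct 30, 2020.
Raw-material inspection is signed off: Sep 6, 2020.
Granulation is complete: Sep 6, 2020 + 37 days = Oct 13, 2020.
QA release testing starts: Oct 13, 2020 + 3 weeks = Nov 3, 2020.
Both prerequisites met — coating is applied (Oct 30, 2020), QA release testing starts (Nov 3, 2020); the later is Nov 3, 2020.
The batch is released: Nov 3, 2020 + 1 week = Nov 10, 2020.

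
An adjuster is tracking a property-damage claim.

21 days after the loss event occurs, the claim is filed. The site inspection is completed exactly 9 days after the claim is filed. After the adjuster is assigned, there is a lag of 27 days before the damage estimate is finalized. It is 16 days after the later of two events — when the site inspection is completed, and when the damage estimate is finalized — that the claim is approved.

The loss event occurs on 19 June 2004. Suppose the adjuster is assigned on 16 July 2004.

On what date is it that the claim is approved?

28 August 2004

The loss event occurs: Jun 19, 2004.
The claim is filed: Jun 19, 2004 + 21 days = Jul 10, 2004.
The site inspection is completed: Jul 10, 2004 + 9 days = Jul 19, 2004.
The adjuster is assigned: Jul 16, 2004.
The damage estimate is finalized: Jul 16, 2004 + 27 days = Aug 12, 2004.
Both prerequisites met — the site inspection is completed (Jul 19, 2004), the damage estimate is finalized (Aug 12, 2004); the later is Aug 12, 2004.
The claim is approved: Aug 12, 2004 + 16 days = Aug 28, 2004.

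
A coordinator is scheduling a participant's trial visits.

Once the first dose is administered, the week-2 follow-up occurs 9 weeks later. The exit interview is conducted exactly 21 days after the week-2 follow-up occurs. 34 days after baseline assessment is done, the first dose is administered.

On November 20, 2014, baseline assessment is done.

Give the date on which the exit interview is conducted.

March 18, 2015

Baseline assessment is done: Nov 20, 2014.
The first dose is administered: Nov 20, 2014 + 34 days = Dec 24, 2014.
The week-2 follow-up occurs: Dec 24, 2014 + 9 weeks = Feb 25, 2015.
The exit interview is conducted: Feb 25, 2015 + 21 days = Mar 18, 2015.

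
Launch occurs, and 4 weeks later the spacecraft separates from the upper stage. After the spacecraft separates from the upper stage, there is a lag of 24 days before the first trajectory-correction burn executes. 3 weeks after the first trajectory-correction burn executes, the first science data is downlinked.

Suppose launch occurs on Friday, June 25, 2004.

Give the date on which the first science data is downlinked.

Launch occurs: Jun 25, 2004.
The spacecraft separates from the upper stage: Jun 25, 2004 + 4 weeks = Jul 23, 2004.
The first trajectory-correction burn executes: Jul 23, 2004 + 24 days = Aug 16, 2004.
The first science data is downlinked: Aug 16, 2004 + 3 weeks = Sep 6, 2004.

Monday, September 6, 2004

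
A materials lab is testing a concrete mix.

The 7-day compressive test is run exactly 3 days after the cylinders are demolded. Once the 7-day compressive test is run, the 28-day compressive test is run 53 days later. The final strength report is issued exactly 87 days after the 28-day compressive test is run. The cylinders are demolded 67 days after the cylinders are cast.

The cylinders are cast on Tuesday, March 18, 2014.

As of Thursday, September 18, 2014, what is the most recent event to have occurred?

The cylinders are cast: Mar 18, 2014.
The cylinders are demolded: Mar 18, 2014 + 67 days = May 24, 2014.
The 7-day compressive test is run: May 24, 2014 + 3 days = May 27, 2014.
The 28-day compressive test is run: May 27, 2014 + 53 days = Jul 19, 2014.
The final strength report is issued: Jul 19, 2014 + 87 days = Oct 14, 2014.
Sep 18, 2014 falls between when the 28-day compressive test is run (Jul 19, 2014) and when the final strength report is issued (Oct 14, 2014).

The 28-day compressive test is run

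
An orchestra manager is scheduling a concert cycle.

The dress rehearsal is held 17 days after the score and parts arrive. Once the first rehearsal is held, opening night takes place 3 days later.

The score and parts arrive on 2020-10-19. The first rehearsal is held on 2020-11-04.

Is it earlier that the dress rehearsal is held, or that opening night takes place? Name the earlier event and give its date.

The dress rehearsal is held — 2020-11-05

The score and parts arrive: Oct 19, 2020.
The dress rehearsal is held: Oct 19, 2020 + 17 days = Nov 5, 2020.
The first rehearsal is held: Nov 4, 2020.
Opening night takes place: Nov 4, 2020 + 3 days = Nov 7, 2020.
Comparing: the dress rehearsal is held on Nov 5, 2020 vs opening night takes place on Nov 7, 2020. Earlier: the dress rehearsal is held.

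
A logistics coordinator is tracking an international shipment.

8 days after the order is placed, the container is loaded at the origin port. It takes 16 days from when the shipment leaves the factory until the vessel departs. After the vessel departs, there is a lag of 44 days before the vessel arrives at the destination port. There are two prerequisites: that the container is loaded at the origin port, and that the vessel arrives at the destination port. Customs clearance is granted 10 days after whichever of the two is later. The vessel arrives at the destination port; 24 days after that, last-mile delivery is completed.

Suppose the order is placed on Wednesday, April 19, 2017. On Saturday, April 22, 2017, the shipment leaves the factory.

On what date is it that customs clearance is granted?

Saturday, July 1, 2017

The order is placed: Apr 19, 2017.
The container is loaded at the origin port: Apr 19, 2017 + 8 days = Apr 27, 2017.
The shipment leaves the factory: Apr 22, 2017.
The vessel departs: Apr 22, 2017 + 16 days = May 8, 2017.
The vessel arrives at the destination port: May 8, 2017 + 44 days = Jun 21, 2017.
Both prerequisites met — the container is loaded at the origin port (Apr 27, 2017), the vessel arrives at the destination port (Jun 21, 2017); the later is Jun 21, 2017.
Customs clearance is granted: Jun 21, 2017 + 10 days = Jul 1, 2017.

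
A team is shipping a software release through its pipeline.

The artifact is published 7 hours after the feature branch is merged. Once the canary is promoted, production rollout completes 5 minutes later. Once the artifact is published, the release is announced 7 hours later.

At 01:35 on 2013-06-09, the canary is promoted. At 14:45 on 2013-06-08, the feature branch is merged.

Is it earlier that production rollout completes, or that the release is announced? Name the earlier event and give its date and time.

The canary is promoted: 01:35 Jun 9, 2013.
Production rollout completes: 01:35 Jun 9, 2013 + 5m = 01:40 Jun 9, 2013.
The feature branch is merged: 14:45 Jun 8, 2013.
The artifact is published: 14:45 Jun 8, 2013 + 7h = 21:45 Jun 8, 2013.
The release is announced: 21:45 Jun 8, 2013 + 7h = 04:45 Jun 9, 2013.
Comparing: production rollout completes at 01:40 Jun 9, 2013 vs the release is announced at 04:45 Jun 9, 2013. Earlier: production rollout completes.

Production rollout completes — 01:40 on 2013-06-09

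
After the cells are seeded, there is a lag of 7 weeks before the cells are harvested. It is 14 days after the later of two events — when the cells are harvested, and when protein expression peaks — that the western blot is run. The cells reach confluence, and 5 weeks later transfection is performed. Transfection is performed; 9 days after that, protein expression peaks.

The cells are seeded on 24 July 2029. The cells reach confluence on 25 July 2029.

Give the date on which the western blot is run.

The cells are seeded: Jul 24, 2029.
The cells are harvested: Jul 24, 2029 + 7 weeks = Sep 11, 2029.
The cells reach confluence: Jul 25, 2029.
Transfection is performed: Jul 25, 2029 + 5 weeks = Aug 29, 2029.
Protein expression peaks: Aug 29, 2029 + 9 days = Sep 7, 2029.
Both prerequisites met — the cells are harvested (Sep 11, 2029), protein expression peaks (Sep 7, 2029); the later is Sep 11, 2029.
The western blot is run: Sep 11, 2029 + 14 days = Sep 25, 2029.

25 September 2029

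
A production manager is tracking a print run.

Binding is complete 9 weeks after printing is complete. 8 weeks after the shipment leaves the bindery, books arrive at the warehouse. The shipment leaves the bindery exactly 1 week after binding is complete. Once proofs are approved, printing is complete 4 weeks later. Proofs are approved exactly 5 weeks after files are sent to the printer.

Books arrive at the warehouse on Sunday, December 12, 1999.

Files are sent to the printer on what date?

Sunday, June 6, 1999

Books arrive at the warehouse: Dec 12, 1999.
The shipment leaves the bindery: Dec 12, 1999 − 8 weeks = Oct 17, 1999.
Binding is complete: Oct 17, 1999 − 1 week = Oct 10, 1999.
Printing is complete: Oct 10, 1999 − 9 weeks = Aug 8, 1999.
Proofs are approved: Aug 8, 1999 − 4 weeks = Jul 11, 1999.
Files are sent to the printer: Jul 11, 1999 − 5 weeks = Jun 6, 1999.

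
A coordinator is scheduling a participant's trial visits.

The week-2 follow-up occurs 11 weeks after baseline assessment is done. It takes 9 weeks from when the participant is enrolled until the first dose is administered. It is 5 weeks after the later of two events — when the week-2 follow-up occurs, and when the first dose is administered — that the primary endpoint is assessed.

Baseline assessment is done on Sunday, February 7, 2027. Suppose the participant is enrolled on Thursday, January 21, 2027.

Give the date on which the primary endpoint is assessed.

Sunday, May 30, 2027

Baseline assessment is done: Feb 7, 2027.
The week-2 follow-up occurs: Feb 7, 2027 + 11 weeks = Apr 25, 2027.
The participant is enrolled: Jan 21, 2027.
The first dose is administered: Jan 21, 2027 + 9 weeks = Mar 25, 2027.
Both prerequisites met — the week-2 follow-up occurs (Apr 25, 2027), the first dose is administered (Mar 25, 2027); the later is Apr 25, 2027.
The primary endpoint is assessed: Apr 25, 2027 + 5 weeks = May 30, 2027.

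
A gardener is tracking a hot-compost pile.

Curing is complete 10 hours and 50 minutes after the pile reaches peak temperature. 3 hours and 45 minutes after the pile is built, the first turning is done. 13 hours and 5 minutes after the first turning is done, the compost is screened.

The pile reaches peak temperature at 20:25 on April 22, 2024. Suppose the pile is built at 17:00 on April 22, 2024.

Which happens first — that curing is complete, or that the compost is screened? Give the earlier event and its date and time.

The pile reaches peak temperature: 20:25 Apr 22, 2024.
Curing is complete: 20:25 Apr 22, 2024 + 10h50m = 07:15 Apr 23, 2024.
The pile is built: 17:00 Apr 22, 2024.
The first turning is done: 17:00 Apr 22, 2024 + 3h45m = 20:45 Apr 22, 2024.
The compost is screened: 20:45 Apr 22, 2024 + 13h05m = 09:50 Apr 23, 2024.
Comparing: curing is complete at 07:15 Apr 23, 2024 vs the compost is screened at 09:50 Apr 23, 2024. Earlier: curing is complete.

Curing is complete — 07:15 on April 23, 2024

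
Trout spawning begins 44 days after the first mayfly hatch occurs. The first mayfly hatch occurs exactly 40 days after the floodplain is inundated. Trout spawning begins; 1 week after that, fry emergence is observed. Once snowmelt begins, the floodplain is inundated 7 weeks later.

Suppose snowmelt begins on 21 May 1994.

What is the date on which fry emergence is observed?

8 October 1994

Snowmelt begins: May 21, 1994.
The floodplain is inundated: May 21, 1994 + 7 weeks = Jul 9, 1994.
The first mayfly hatch occurs: Jul 9, 1994 + 40 days = Aug 18, 1994.
Trout spawning begins: Aug 18, 1994 + 44 days = Oct 1, 1994.
Fry emergence is observed: Oct 1, 1994 + 1 week = Oct 8, 1994.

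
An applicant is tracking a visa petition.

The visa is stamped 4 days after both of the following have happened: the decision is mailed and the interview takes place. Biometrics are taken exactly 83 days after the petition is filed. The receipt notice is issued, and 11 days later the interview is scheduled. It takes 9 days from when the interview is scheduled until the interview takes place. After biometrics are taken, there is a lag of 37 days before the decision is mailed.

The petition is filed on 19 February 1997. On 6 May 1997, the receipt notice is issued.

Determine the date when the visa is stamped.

23 June 1997

The petition is filed: Feb 19, 1997.
Biometrics are taken: Feb 19, 1997 + 83 days = May 13, 1997.
The decision is mailed: May 13, 1997 + 37 days = Jun 19, 1997.
The receipt notice is issued: May 6, 1997.
The interview is scheduled: May 6, 1997 + 11 days = May 17, 1997.
The interview takes place: May 17, 1997 + 9 days = May 26, 1997.
Both prerequisites met — the decision is mailed (Jun 19, 1997), the interview takes place (May 26, 1997); the later is Jun 19, 1997.
The visa is stamped: Jun 19, 1997 + 4 days = Jun 23, 1997.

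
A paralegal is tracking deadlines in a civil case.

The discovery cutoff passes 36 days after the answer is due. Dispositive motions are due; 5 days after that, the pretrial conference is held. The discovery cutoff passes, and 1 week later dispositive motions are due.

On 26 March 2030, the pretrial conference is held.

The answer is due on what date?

6 February 2030

The pretrial conference is held: Mar 26, 2030.
Dispositive motions are due: Mar 26, 2030 − 5 days = Mar 21, 2030.
The discovery cutoff passes: Mar 21, 2030 − 1 week = Mar 14, 2030.
The answer is due: Mar 14, 2030 − 36 days = Feb 6, 2030.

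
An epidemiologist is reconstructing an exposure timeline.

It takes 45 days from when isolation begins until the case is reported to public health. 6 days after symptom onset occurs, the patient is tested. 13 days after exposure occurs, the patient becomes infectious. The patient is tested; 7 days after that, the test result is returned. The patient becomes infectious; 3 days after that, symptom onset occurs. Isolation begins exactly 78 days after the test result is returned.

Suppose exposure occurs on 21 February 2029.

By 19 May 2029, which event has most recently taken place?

Exposure occurs: Feb 21, 2029.
The patient becomes infectious: Feb 21, 2029 + 13 days = Mar 6, 2029.
Symptom onset occurs: Mar 6, 2029 + 3 days = Mar 9, 2029.
The patient is tested: Mar 9, 2029 + 6 days = Mar 15, 2029.
The test result is returned: Mar 15, 2029 + 7 days = Mar 22, 2029.
Isolation begins: Mar 22, 2029 + 78 days = Jun 8, 2029.
The case is reported to public health: Jun 8, 2029 + 45 days = Jul 23, 2029.
May 19, 2029 falls between when the test result is returned (Mar 22, 2029) and when isolation begins (Jun 8, 2029).

The test result is returned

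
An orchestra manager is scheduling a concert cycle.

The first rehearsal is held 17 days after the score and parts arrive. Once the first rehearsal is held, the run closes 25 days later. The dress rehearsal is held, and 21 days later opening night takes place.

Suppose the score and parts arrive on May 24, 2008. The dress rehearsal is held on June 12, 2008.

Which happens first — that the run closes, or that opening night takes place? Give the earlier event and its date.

The score and parts arrive: May 24, 2008.
The first rehearsal is held: May 24, 2008 + 17 days = Jun 10, 2008.
The run closes: Jun 10, 2008 + 25 days = Jul 5, 2008.
The dress rehearsal is held: Jun 12, 2008.
Opening night takes place: Jun 12, 2008 + 21 days = Jul 3, 2008.
Comparing: the run closes on Jul 5, 2008 vs opening night takes place on Jul 3, 2008. Earlier: opening night takes place.

Opening night takes place — July 3, 2008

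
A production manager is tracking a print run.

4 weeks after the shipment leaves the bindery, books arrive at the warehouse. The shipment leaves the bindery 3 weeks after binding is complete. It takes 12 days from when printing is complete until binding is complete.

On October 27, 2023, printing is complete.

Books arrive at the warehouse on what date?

Printing is complete: Oct 27, 2023.
Binding is complete: Oct 27, 2023 + 12 days = Nov 8, 2023.
The shipment leaves the bindery: Nov 8, 2023 + 3 weeks = Nov 29, 2023.
Books arrive at the warehouse: Nov 29, 2023 + 4 weeks = Dec 27, 2023.

December 27, 2023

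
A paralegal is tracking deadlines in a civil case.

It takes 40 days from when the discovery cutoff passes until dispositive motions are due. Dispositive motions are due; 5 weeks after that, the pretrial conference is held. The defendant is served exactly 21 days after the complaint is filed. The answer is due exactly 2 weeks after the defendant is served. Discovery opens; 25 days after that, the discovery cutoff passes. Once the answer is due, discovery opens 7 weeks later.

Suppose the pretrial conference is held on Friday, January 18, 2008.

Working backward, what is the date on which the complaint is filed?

The pretrial conference is held: Jan 18, 2008.
Dispositive motions are due: Jan 18, 2008 − 5 weeks = Dec 14, 2007.
The discovery cutoff passes: Dec 14, 2007 − 40 days = Nov 4, 2007.
Discovery opens: Nov 4, 2007 − 25 days = Oct 10, 2007.
The answer is due: Oct 10, 2007 − 7 weeks = Aug 22, 2007.
The defendant is served: Aug 22, 2007 − 2 weeks = Aug 8, 2007.
The complaint is filed: Aug 8, 2007 − 21 days = Jul 18, 2007.

Wednesday, July 18, 2007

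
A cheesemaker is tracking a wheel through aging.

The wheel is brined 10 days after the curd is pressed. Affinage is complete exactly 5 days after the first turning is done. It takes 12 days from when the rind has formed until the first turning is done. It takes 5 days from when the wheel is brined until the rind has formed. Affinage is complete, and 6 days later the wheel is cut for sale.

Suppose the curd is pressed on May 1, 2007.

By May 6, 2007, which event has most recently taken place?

The curd is pressed

The curd is pressed: May 1, 2007.
The wheel is brined: May 1, 2007 + 10 days = May 11, 2007.
The rind has formed: May 11, 2007 + 5 days = May 16, 2007.
The first turning is done: May 16, 2007 + 12 days = May 28, 2007.
Affinage is complete: May 28, 2007 + 5 days = Jun 2, 2007.
The wheel is cut for sale: Jun 2, 2007 + 6 days = Jun 8, 2007.
May 6, 2007 falls between when the curd is pressed (May 1, 2007) and when the wheel is brined (May 11, 2007).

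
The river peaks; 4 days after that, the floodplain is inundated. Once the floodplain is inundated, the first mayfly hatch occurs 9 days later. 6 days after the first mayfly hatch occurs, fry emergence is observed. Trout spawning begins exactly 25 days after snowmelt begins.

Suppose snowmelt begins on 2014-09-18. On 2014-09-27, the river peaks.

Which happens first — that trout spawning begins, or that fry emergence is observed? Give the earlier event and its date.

Trout spawning begins — 2014-10-13

Snowmelt begins: Sep 18, 2014.
Trout spawning begins: Sep 18, 2014 + 25 days = Oct 13, 2014.
The river peaks: Sep 27, 2014.
The floodplain is inundated: Sep 27, 2014 + 4 days = Oct 1, 2014.
The first mayfly hatch occurs: Oct 1, 2014 + 9 days = Oct 10, 2014.
Fry emergence is observed: Oct 10, 2014 + 6 days = Oct 16, 2014.
Comparing: trout spawning begins on Oct 13, 2014 vs fry emergence is observed on Oct 16, 2014. Earlier: trout spawning begins.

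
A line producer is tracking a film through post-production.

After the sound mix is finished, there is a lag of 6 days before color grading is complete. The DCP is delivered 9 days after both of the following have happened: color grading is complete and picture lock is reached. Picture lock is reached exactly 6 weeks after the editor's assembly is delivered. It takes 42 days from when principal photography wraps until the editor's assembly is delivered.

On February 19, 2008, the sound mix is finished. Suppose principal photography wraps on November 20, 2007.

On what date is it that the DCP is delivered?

The sound mix is finished: Feb 19, 2008.
Color grading is complete: Feb 19, 2008 + 6 days = Feb 25, 2008.
Principal photography wraps: Nov 20, 2007.
The editor's assembly is delivered: Nov 20, 2007 + 42 days = Jan 1, 2008.
Picture lock is reached: Jan 1, 2008 + 6 weeks = Feb 12, 2008.
Both prerequisites met — color grading is complete (Feb 25, 2008), picture lock is reached (Feb 12, 2008); the later is Feb 25, 2008.
The DCP is delivered: Feb 25, 2008 + 9 days = Mar 5, 2008.

March 5, 2008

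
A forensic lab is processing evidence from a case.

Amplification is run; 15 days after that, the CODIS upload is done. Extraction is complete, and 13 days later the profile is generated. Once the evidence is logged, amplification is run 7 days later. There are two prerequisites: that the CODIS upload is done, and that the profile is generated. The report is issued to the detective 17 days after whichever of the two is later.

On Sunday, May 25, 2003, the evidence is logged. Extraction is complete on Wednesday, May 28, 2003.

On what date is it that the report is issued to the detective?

The evidence is logged: May 25, 2003.
Amplification is run: May 25, 2003 + 7 days = Jun 1, 2003.
The CODIS upload is done: Jun 1, 2003 + 15 days = Jun 16, 2003.
Extraction is complete: May 28, 2003.
The profile is generated: May 28, 2003 + 13 days = Jun 10, 2003.
Both prerequisites met — the CODIS upload is done (Jun 16, 2003), the profile is generated (Jun 10, 2003); the later is Jun 16, 2003.
The report is issued to the detective: Jun 16, 2003 + 17 days = Jul 3, 2003.

Thursday, July 3, 2003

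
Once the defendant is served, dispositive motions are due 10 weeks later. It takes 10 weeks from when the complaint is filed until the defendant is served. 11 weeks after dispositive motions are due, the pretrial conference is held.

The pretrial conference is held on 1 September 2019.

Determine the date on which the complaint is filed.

27 January 2019

The pretrial conference is held: Sep 1, 2019.
Dispositive motions are due: Sep 1, 2019 − 11 weeks = Jun 16, 2019.
The defendant is served: Jun 16, 2019 − 10 weeks = Apr 7, 2019.
The complaint is filed: Apr 7, 2019 − 10 weeks = Jan 27, 2019.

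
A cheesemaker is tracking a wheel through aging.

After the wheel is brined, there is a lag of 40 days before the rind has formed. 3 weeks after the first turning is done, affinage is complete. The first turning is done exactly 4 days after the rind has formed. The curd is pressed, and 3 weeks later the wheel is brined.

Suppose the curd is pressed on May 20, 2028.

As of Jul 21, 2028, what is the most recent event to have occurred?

The rind has formed

The curd is pressed: May 20, 2028.
The wheel is brined: May 20, 2028 + 3 weeks = Jun 10, 2028.
The rind has formed: Jun 10, 2028 + 40 days = Jul 20, 2028.
The first turning is done: Jul 20, 2028 + 4 days = Jul 24, 2028.
Affinage is complete: Jul 24, 2028 + 3 weeks = Aug 14, 2028.
Jul 21, 2028 falls between when the rind has formed (Jul 20, 2028) and when the first turning is done (Jul 24, 2028).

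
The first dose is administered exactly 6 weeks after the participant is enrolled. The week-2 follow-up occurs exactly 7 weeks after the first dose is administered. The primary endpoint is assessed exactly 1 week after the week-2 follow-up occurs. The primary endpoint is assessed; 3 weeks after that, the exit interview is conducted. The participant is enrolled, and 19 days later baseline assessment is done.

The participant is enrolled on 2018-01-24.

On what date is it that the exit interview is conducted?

2018-05-23

The participant is enrolled: Jan 24, 2018.
The first dose is administered: Jan 24, 2018 + 6 weeks = Mar 7, 2018.
The week-2 follow-up occurs: Mar 7, 2018 + 7 weeks = Apr 25, 2018.
The primary endpoint is assessed: Apr 25, 2018 + 1 week = May 2, 2018.
The exit interview is conducted: May 2, 2018 + 3 weeks = May 23, 2018.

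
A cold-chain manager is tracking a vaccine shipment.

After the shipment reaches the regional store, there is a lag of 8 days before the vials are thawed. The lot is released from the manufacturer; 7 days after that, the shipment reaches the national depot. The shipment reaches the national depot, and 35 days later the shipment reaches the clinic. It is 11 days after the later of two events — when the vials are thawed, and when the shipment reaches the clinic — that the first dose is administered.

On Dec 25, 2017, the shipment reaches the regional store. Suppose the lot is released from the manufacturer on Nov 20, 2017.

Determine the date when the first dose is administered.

The shipment reaches the regional store: Dec 25, 2017.
The vials are thawed: Dec 25, 2017 + 8 days = Jan 2, 2018.
The lot is released from the manufacturer: Nov 20, 2017.
The shipment reaches the national depot: Nov 20, 2017 + 7 days = Nov 27, 2017.
The shipment reaches the clinic: Nov 27, 2017 + 35 days = Jan 1, 2018.
Both prerequisites met — the vials are thawed (Jan 2, 2018), the shipment reaches the clinic (Jan 1, 2018); the later is Jan 2, 2018.
The first dose is administered: Jan 2, 2018 + 11 days = Jan 13, 2018.

Jan 13, 2018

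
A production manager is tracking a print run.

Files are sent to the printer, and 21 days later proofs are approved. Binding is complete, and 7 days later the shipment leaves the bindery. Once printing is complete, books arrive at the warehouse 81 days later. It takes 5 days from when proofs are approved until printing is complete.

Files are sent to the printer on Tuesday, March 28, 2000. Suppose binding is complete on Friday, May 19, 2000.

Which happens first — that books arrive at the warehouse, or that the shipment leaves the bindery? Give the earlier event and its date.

The shipment leaves the bindery — Friday, May 26, 2000

Files are sent to the printer: Mar 28, 2000.
Proofs are approved: Mar 28, 2000 + 21 days = Apr 18, 2000.
Printing is complete: Apr 18, 2000 + 5 days = Apr 23, 2000.
Books arrive at the warehouse: Apr 23, 2000 + 81 days = Jul 13, 2000.
Binding is complete: May 19, 2000.
The shipment leaves the bindery: May 19, 2000 + 7 days = May 26, 2000.
Comparing: books arrive at the warehouse on Jul 13, 2000 vs the shipment leaves the bindery on May 26, 2000. Earlier: the shipment leaves the bindery.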